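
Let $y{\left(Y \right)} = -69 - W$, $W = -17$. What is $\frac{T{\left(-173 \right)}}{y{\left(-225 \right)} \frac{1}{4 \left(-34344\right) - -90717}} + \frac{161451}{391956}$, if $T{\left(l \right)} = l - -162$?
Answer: $- \frac{8381776233}{849238} \approx -9869.8$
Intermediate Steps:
$T{\left(l \right)} = 162 + l$ ($T{\left(l \right)} = l + 162 = 162 + l$)
$y{\left(Y \right)} = -52$ ($y{\left(Y \right)} = -69 - -17 = -69 + 17 = -52$)
$\frac{T{\left(-173 \right)}}{y{\left(-225 \right)} \frac{1}{4 \left(-34344\right) - -90717}} + \frac{161451}{391956} = \frac{162 - 173}{\left(-52\right) \frac{1}{4 \left(-34344\right) - -90717}} + \frac{161451}{391956} = - \frac{11}{\left(-52\right) \frac{1}{-137376 + 90717}} + 161451 \cdot \frac{1}{391956} = - \frac{11}{\left(-52\right) \frac{1}{-46659}} + \frac{53817}{130652} = - \frac{11}{\left(-52\right) \left(- \frac{1}{46659}\right)} + \frac{53817}{130652} = - \frac{11}{\frac{52}{46659}} + \frac{53817}{130652} = \left(-11\right) \frac{46659}{52} + \frac{53817}{130652} = - \frac{513249}{52} + \frac{53817}{130652} = - \frac{8381776233}{849238}$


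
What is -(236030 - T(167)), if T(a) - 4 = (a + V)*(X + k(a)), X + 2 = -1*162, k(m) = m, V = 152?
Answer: -235069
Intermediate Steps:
X = -164 (X = -2 - 1*162 = -2 - 162 = -164)
T(a) = 4 + (-164 + a)*(152 + a) (T(a) = 4 + (a + 152)*(-164 + a) = 4 + (152 + a)*(-164 + a) = 4 + (-164 + a)*(152 + a))
-(236030 - T(167)) = -(236030 - (-24924 + 167² - 12*167)) = -(236030 - (-24924 + 27889 - 2004)) = -(236030 - 1*961) = -(236030 - 961) = -1*235069 = -235069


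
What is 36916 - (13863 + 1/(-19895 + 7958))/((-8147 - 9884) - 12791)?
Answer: 6791190967327/183961107 ≈ 36916.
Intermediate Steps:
36916 - (13863 + 1/(-19895 + 7958))/((-8147 - 9884) - 12791) = 36916 - (13863 + 1/(-11937))/(-18031 - 12791) = 36916 - (13863 - 1/11937)/(-30822) = 36916 - 165482630*(-1)/(11937*30822) = 36916 - 1*(-82741315/183961107) = 36916 + 82741315/183961107 = 6791190967327/183961107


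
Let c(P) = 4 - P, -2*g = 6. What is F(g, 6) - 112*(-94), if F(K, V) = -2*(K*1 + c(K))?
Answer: 10520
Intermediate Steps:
g = -3 (g = -½*6 = -3)
F(K, V) = -8 (F(K, V) = -2*(K*1 + (4 - K)) = -2*(K + (4 - K)) = -2*4 = -8)
F(g, 6) - 112*(-94) = -8 - 112*(-94) = -8 + 10528 = 10520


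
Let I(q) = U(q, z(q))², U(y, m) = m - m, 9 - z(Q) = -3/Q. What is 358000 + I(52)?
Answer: 358000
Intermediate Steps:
z(Q) = 9 + 3/Q (z(Q) = 9 - (-3)/Q = 9 + 3/Q)
U(y, m) = 0
I(q) = 0 (I(q) = 0² = 0)
358000 + I(52) = 358000 + 0 = 358000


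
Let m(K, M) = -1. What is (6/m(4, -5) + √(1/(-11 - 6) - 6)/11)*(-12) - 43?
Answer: 29 - 12*I*√1751/187 ≈ 29.0 - 2.6852*I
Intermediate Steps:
(6/m(4, -5) + √(1/(-11 - 6) - 6)/11)*(-12) - 43 = (6/(-1) + √(1/(-11 - 6) - 6)/11)*(-12) - 43 = (6*(-1) + √(1/(-17) - 6)*(1/11))*(-12) - 43 = (-6 + √(-1/17 - 6)*(1/11))*(-12) - 43 = (-6 + √(-103/17)*(1/11))*(-12) - 43 = (-6 + (I*√1751/17)*(1/11))*(-12) - 43 = (-6 + I*√1751/187)*(-12) - 43 = (72 - 12*I*√1751/187) - 43 = 29 - 12*I*√1751/187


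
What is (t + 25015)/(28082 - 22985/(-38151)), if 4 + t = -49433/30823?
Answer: 29409256117620/33023126229041 ≈ 0.89057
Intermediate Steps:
t = -172725/30823 (t = -4 - 49433/30823 = -172725/30823 ≈ -5.6038)
(t + 25015)/(28082 - 22985/(-38151)) = (-172725/30823 + 25015)/(28082 - 22985/(-38151)) = 770864620/(30823*(28082 - 22985*(-1/38151))) = 770864620/(30823*(28082 + 22985/38151)) = 770864620/(30823*(1071379367/38151)) = (770864620/30823)*(38151/1071379367) = 29409256117620/33023126229041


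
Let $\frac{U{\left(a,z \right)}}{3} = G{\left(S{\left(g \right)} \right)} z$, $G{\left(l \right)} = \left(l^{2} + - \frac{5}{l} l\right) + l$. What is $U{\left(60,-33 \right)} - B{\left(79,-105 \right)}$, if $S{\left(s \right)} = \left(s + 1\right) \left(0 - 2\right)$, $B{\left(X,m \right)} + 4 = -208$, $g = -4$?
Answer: $-3451$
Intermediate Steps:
$B{\left(X,m \right)} = -212$ ($B{\left(X,m \right)} = -4 - 208 = -212$)
$S{\left(s \right)} = -2 - 2 s$ ($S{\left(s \right)} = \left(1 + s\right) \left(-2\right) = -2 - 2 s$)
$G{\left(l \right)} = -5 + l + l^{2}$ ($G{\left(l \right)} = \left(l^{2} - 5\right) + l = \left(-5 + l^{2}\right) + l = -5 + l + l^{2}$)
$U{\left(a,z \right)} = 111 z$ ($U{\left(a,z \right)} = 3 \left(-5 - -6 + \left(-2 - -8\right)^{2}\right) z = 3 \left(-5 + \left(-2 + 8\right) + \left(-2 + 8\right)^{2}\right) z = 3 \left(-5 + 6 + 6^{2}\right) z = 3 \left(-5 + 6 + 36\right) z = 3 \cdot 37 z = 111 z$)
$U{\left(60,-33 \right)} - B{\left(79,-105 \right)} = 111 \left(-33\right) - -212 = -3663 + 212 = -3451$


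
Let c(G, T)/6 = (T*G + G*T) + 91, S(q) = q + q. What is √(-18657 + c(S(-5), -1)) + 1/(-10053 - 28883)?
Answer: -1/38936 + 3*I*√1999 ≈ -2.5683e-5 + 134.13*I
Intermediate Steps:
S(q) = 2*q
c(G, T) = 546 + 12*G*T (c(G, T) = 6*((T*G + G*T) + 91) = 6*((G*T + G*T) + 91) = 6*(2*G*T + 91) = 6*(91 + 2*G*T) = 546 + 12*G*T)
√(-18657 + c(S(-5), -1)) + 1/(-10053 - 28883) = √(-18657 + (546 + 12*(2*(-5))*(-1))) + 1/(-10053 - 28883) = √(-18657 + (546 + 12*(-10)*(-1))) + 1/(-38936) = √(-18657 + (546 + 120)) - 1/38936 = √(-18657 + 666) - 1/38936 = √(-17991) - 1/38936 = 3*I*√1999 - 1/38936 = -1/38936 + 3*I*√1999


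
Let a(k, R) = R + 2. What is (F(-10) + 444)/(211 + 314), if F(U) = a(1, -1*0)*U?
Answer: 424/525 ≈ 0.80762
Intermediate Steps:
a(k, R) = 2 + R
F(U) = 2*U (F(U) = (2 - 1*0)*U = (2 + 0)*U = 2*U)
(F(-10) + 444)/(211 + 314) = (2*(-10) + 444)/(211 + 314) = (-20 + 444)/525 = 424*(1/525) = 424/525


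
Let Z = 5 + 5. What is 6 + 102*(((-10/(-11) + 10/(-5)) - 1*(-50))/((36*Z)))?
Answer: 6553/330 ≈ 19.858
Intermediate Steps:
Z = 10
6 + 102*(((-10/(-11) + 10/(-5)) - 1*(-50))/((36*Z))) = 6 + 102*(((-10/(-11) + 10/(-5)) - 1*(-50))/((36*10))) = 6 + 102*(((-10*(-1/11) + 10*(-⅕)) + 50)/360) = 6 + 102*(((10/11 - 2) + 50)*(1/360)) = 6 + 102*((-12/11 + 50)*(1/360)) = 6 + 102*((538/11)*(1/360)) = 6 + 102*(269/1980) = 6 + 4573/330 = 6553/330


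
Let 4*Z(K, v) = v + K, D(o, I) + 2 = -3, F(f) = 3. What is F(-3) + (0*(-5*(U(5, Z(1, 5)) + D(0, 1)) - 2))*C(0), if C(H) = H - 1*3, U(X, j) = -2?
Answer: 3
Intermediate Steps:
D(o, I) = -5 (D(o, I) = -2 - 3 = -5)
Z(K, v) = K/4 + v/4 (Z(K, v) = (v + K)/4 = (K + v)/4 = K/4 + v/4)
C(H) = -3 + H (C(H) = H - 3 = -3 + H)
F(-3) + (0*(-5*(U(5, Z(1, 5)) + D(0, 1)) - 2))*C(0) = 3 + (0*(-5*(-2 - 5) - 2))*(-3 + 0) = 3 + (0*(-5*(-7) - 2))*(-3) = 3 + (0*(35 - 2))*(-3) = 3 + (0*33)*(-3) = 3 + 0*(-3) = 3 + 0 = 3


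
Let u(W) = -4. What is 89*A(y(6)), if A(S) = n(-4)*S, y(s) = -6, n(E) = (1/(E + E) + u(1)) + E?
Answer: 17355/4 ≈ 4338.8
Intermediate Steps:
n(E) = -4 + E + 1/(2*E) (n(E) = (1/(E + E) - 4) + E = (1/(2*E) - 4) + E = (-4 + 1/(2*E)) + E = -4 + E + 1/(2*E))
A(S) = -65*S/8 (A(S) = (-4 - 4 + (1/2)/(-4))*S = (-4 - 4 + (1/2)*(-1/4))*S = (-4 - 4 - 1/8)*S = -65*S/8)
89*A(y(6)) = 89*(-65/8*(-6)) = 89*(195/4) = 17355/4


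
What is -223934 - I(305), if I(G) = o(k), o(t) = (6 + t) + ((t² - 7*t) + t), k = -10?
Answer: -224090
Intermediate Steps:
o(t) = 6 + t² - 5*t (o(t) = (6 + t) + (t² - 6*t) = 6 + t² - 5*t)
I(G) = 156 (I(G) = 6 + (-10)² - 5*(-10) = 6 + 100 + 50 = 156)
-223934 - I(305) = -223934 - 1*156 = -223934 - 156 = -224090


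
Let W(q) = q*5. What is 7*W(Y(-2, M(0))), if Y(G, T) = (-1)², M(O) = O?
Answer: 35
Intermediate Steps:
Y(G, T) = 1
W(q) = 5*q
7*W(Y(-2, M(0))) = 7*(5*1) = 7*5 = 35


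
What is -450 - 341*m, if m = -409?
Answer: 139019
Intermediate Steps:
-450 - 341*m = -450 - 341*(-409) = -450 + 139469 = 139019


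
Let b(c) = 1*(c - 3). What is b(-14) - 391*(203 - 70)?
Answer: -52020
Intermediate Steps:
b(c) = -3 + c (b(c) = 1*(-3 + c) = -3 + c)
b(-14) - 391*(203 - 70) = (-3 - 14) - 391*(203 - 70) = -17 - 391*133 = -17 - 52003 = -52020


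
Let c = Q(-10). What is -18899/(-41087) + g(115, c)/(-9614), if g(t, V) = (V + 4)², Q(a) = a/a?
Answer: 180667811/395010418 ≈ 0.45737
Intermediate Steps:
Q(a) = 1
c = 1
g(t, V) = (4 + V)²
-18899/(-41087) + g(115, c)/(-9614) = -18899/(-41087) + (4 + 1)²/(-9614) = -18899*(-1/41087) + 5²*(-1/9614) = 18899/41087 + 25*(-1/9614) = 18899/41087 - 25/9614 = 180667811/395010418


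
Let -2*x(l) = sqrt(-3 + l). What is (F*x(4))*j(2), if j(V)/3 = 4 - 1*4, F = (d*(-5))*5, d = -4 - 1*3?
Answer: 0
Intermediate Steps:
d = -7 (d = -4 - 3 = -7)
F = 175 (F = -7*(-5)*5 = 35*5 = 175)
j(V) = 0 (j(V) = 3*(4 - 1*4) = 3*(4 - 4) = 3*0 = 0)
x(l) = -sqrt(-3 + l)/2
(F*x(4))*j(2) = (175*(-sqrt(-3 + 4)/2))*0 = (175*(-sqrt(1)/2))*0 = (175*(-1/2*1))*0 = (175*(-1/2))*0 = -175/2*0 = 0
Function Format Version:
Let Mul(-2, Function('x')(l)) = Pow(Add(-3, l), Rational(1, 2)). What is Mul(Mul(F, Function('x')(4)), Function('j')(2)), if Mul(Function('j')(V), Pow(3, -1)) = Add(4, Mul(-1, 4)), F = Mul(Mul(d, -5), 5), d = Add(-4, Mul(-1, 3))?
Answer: 0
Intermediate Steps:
d = -7 (d = Add(-4, -3) = -7)
F = 175 (F = Mul(Mul(-7, -5), 5) = Mul(35, 5) = 175)
Function('j')(V) = 0 (Function('j')(V) = Mul(3, Add(4, Mul(-1, 4))) = Mul(3, Add(4, -4)) = Mul(3, 0) = 0)
Function('x')(l) = Mul(Rational(-1, 2), Pow(Add(-3, l), Rational(1, 2)))
Mul(Mul(F, Function('x')(4)), Function('j')(2)) = Mul(Mul(175, Mul(Rational(-1, 2), Pow(Add(-3, 4), Rational(1, 2)))), 0) = Mul(Mul(175, Mul(Rational(-1, 2), Pow(1, Rational(1, 2)))), 0) = Mul(Mul(175, Mul(Rational(-1, 2), 1)), 0) = Mul(Mul(175, Rational(-1, 2)), 0) = Mul(Rational(-175, 2), 0) = 0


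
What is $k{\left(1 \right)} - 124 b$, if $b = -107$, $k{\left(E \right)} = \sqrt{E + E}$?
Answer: $13268 + \sqrt{2} \approx 13269.0$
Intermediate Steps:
$k{\left(E \right)} = \sqrt{2} \sqrt{E}$ ($k{\left(E \right)} = \sqrt{2 E} = \sqrt{2} \sqrt{E}$)
$k{\left(1 \right)} - 124 b = \sqrt{2} \sqrt{1} - -13268 = \sqrt{2} \cdot 1 + 13268 = \sqrt{2} + 13268 = 13268 + \sqrt{2}$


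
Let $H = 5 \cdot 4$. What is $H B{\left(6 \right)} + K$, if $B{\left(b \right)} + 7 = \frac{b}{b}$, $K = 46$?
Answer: $-74$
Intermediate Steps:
$B{\left(b \right)} = -6$ ($B{\left(b \right)} = -7 + \frac{b}{b} = -7 + 1 = -6$)
$H = 20$
$H B{\left(6 \right)} + K = 20 \left(-6\right) + 46 = -120 + 46 = -74$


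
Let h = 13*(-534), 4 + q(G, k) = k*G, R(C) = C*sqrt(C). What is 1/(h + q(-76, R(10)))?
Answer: -3473/21235458 + 190*sqrt(10)/10617729 ≈ -0.00010696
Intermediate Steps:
R(C) = C**(3/2)
q(G, k) = -4 + G*k (q(G, k) = -4 + k*G = -4 + G*k)
h = -6942
1/(h + q(-76, R(10))) = 1/(-6942 + (-4 - 760*sqrt(10))) = 1/(-6946 - 760*sqrt(10))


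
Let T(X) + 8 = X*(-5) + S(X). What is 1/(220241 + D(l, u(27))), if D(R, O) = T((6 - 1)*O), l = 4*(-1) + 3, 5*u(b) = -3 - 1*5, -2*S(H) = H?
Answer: 1/220277 ≈ 4.5397e-6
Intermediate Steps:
S(H) = -H/2
u(b) = -8/5 (u(b) = (-3 - 1*5)/5 = (-3 - 5)/5 = (⅕)*(-8) = -8/5)
l = -1 (l = -4 + 3 = -1)
T(X) = -8 - 11*X/2 (T(X) = -8 + (X*(-5) - X/2) = -8 + (-5*X - X/2) = -8 - 11*X/2)
D(R, O) = -8 - 55*O/2 (D(R, O) = -8 - 11*(6 - 1)*O/2 = -8 - 55*O/2)
1/(220241 + D(l, u(27))) = 1/(220241 + (-8 - 55/2*(-8/5))) = 1/(220241 + (-8 + 44)) = 1/(220241 + 36) = 1/220277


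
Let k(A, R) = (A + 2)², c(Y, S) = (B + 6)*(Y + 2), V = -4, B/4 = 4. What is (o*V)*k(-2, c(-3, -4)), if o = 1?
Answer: 0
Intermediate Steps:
B = 16 (B = 4*4 = 16)
c(Y, S) = 44 + 22*Y (c(Y, S) = (16 + 6)*(Y + 2) = 22*(2 + Y) = 44 + 22*Y)
k(A, R) = (2 + A)²
(o*V)*k(-2, c(-3, -4)) = (1*(-4))*(2 - 2)² = -4*0² = -4*0 = 0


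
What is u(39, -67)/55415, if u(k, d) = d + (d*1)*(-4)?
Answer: 201/55415 ≈ 0.0036272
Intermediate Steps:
u(k, d) = -3*d (u(k, d) = d + d*(-4) = d - 4*d = -3*d)
u(39, -67)/55415 = -3*(-67)/55415 = 201*(1/55415) = 201/55415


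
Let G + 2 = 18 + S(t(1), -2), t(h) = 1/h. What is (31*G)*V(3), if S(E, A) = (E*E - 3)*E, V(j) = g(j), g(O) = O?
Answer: 1302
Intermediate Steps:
V(j) = j
S(E, A) = E*(-3 + E²) (S(E, A) = (E² - 3)*E = (-3 + E²)*E = E*(-3 + E²))
G = 14 (G = -2 + (18 + (-3 + (1/1)²)/1) = -2 + (18 + 1*(-3 + 1²)) = -2 + (18 + 1*(-3 + 1)) = -2 + (18 + 1*(-2)) = -2 + (18 - 2) = -2 + 16 = 14)
(31*G)*V(3) = (31*14)*3 = 434*3 = 1302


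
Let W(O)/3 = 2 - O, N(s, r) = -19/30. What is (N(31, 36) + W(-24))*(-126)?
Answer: -48741/5 ≈ -9748.2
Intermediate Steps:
N(s, r) = -19/30 (N(s, r) = -19*1/30 = -19/30)
W(O) = 6 - 3*O (W(O) = 3*(2 - O) = 6 - 3*O)
(N(31, 36) + W(-24))*(-126) = (-19/30 + (6 - 3*(-24)))*(-126) = (-19/30 + (6 + 72))*(-126) = (-19/30 + 78)*(-126) = (2321/30)*(-126) = -48741/5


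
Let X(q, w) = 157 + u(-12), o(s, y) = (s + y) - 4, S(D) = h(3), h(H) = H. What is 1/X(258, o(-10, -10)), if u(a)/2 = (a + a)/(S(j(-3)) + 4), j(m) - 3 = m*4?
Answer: 7/1051 ≈ 0.0066603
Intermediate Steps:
j(m) = 3 + 4*m (j(m) = 3 + m*4 = 3 + 4*m)
S(D) = 3
o(s, y) = -4 + s + y
u(a) = 4*a/7 (u(a) = 2*((a + a)/(3 + 4)) = 2*((2*a)/7) = 2*((2*a)*(⅐)) = 2*(2*a/7) = 4*a/7)
X(q, w) = 1051/7 (X(q, w) = 157 + (4/7)*(-12) = 157 - 48/7 = 1051/7)
1/X(258, o(-10, -10)) = 1/(1051/7) = 7/1051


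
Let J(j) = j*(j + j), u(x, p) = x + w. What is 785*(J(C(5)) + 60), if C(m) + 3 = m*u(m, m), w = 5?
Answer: 3515230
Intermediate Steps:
u(x, p) = 5 + x (u(x, p) = x + 5 = 5 + x)
C(m) = -3 + m*(5 + m)
J(j) = 2*j² (J(j) = j*(2*j) = 2*j²)
785*(J(C(5)) + 60) = 785*(2*(-3 + 5*(5 + 5))² + 60) = 785*(2*(-3 + 5*10)² + 60) = 785*(2*(-3 + 50)² + 60) = 785*(2*47² + 60) = 785*(2*2209 + 60) = 785*(4418 + 60) = 785*4478 = 3515230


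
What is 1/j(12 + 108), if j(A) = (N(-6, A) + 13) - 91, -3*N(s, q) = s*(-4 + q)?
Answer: 1/154 ≈ 0.0064935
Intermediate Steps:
N(s, q) = -s*(-4 + q)/3
j(A) = -86 + 2*A (j(A) = ((⅓)*(-6)*(4 - A) + 13) - 91 = ((-8 + 2*A) + 13) - 91 = (5 + 2*A) - 91 = -86 + 2*A)
1/j(12 + 108) = 1/(-86 + 2*(12 + 108)) = 1/(-86 + 2*120) = 1/(-86 + 240) = 1/154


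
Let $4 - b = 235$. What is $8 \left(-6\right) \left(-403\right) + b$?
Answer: $19113$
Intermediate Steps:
$b = -231$ ($b = 4 - 235 = -231$)
$8 \left(-6\right) \left(-403\right) + b = 8 \left(-6\right) \left(-403\right) - 231 = \left(-48\right) \left(-403\right) - 231 = 19344 - 231 = 19113$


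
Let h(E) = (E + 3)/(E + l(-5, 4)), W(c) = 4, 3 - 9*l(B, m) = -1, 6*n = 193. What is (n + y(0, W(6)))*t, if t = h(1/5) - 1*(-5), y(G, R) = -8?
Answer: 1445/6 ≈ 240.83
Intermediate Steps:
n = 193/6 (n = (1/6)*193 = 193/6 ≈ 32.167)
l(B, m) = 4/9 (l(B, m) = 1/3 - 1/9*(-1) = 1/3 + 1/9 = 4/9)
h(E) = (3 + E)/(4/9 + E) (h(E) = (E + 3)/(E + 4/9) = (3 + E)/(4/9 + E))
t = 289/29 (t = 9*(3 + 1/5)/(4 + 9*(1/5)) - 1*(-5) = 9*(3 + 1*(1/5))/(4 + 9*(1*(1/5))) + 5 = 9*(3 + 1/5)/(4 + 9*(1/5)) + 5 = 9*(16/5)/(4 + 9/5) + 5 = 9*(16/5)/(29/5) + 5 = 9*(5/29)*(16/5) + 5 = 144/29 + 5 = 289/29 ≈ 9.9655)
(n + y(0, W(6)))*t = (193/6 - 8)*(289/29) = (145/6)*(289/29) = 1445/6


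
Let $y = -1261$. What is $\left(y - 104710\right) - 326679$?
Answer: $-432650$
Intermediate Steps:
$\left(y - 104710\right) - 326679 = \left(-1261 - 104710\right) - 326679 = -105971 - 326679 = -432650$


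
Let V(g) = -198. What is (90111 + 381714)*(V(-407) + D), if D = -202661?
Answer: -95713947675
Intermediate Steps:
(90111 + 381714)*(V(-407) + D) = (90111 + 381714)*(-198 - 202661) = 471825*(-202859) = -95713947675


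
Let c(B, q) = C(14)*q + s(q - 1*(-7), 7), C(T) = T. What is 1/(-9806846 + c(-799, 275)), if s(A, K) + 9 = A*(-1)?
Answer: -1/9803287 ≈ -1.0201e-7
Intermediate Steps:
s(A, K) = -9 - A (s(A, K) = -9 + A*(-1) = -9 - A)
c(B, q) = -16 + 13*q (c(B, q) = 14*q + (-9 - (q - 1*(-7))) = 14*q + (-9 - (q + 7)) = 14*q + (-9 - (7 + q)) = 14*q + (-9 + (-7 - q)) = 14*q + (-16 - q) = -16 + 13*q)
1/(-9806846 + c(-799, 275)) = 1/(-9806846 + (-16 + 13*275)) = 1/(-9806846 + (-16 + 3575)) = 1/(-9806846 + 3559) = 1/(-9803287) = -1/9803287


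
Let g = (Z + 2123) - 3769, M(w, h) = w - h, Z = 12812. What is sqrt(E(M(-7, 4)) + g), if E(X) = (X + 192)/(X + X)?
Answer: sqrt(5400362)/22 ≈ 105.63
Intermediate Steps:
g = 11166 (g = (12812 + 2123) - 3769 = 14935 - 3769 = 11166)
E(X) = (192 + X)/(2*X) (E(X) = (192 + X)/((2*X)) = (192 + X)*(1/(2*X)) = (192 + X)/(2*X))
sqrt(E(M(-7, 4)) + g) = sqrt((192 + (-7 - 1*4))/(2*(-7 - 1*4)) + 11166) = sqrt((192 + (-7 - 4))/(2*(-7 - 4)) + 11166) = sqrt((1/2)*(192 - 11)/(-11) + 11166) = sqrt((1/2)*(-1/11)*181 + 11166) = sqrt(-181/22 + 11166) = sqrt(245471/22) = sqrt(5400362)/22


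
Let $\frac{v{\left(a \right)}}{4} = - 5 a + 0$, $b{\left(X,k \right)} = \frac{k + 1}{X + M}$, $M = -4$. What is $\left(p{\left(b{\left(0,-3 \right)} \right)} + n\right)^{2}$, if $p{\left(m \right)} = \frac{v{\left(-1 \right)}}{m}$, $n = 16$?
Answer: $3136$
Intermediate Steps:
$b{\left(X,k \right)} = \frac{1 + k}{-4 + X}$ ($b{\left(X,k \right)} = \frac{k + 1}{X - 4} = \frac{1 + k}{-4 + X}$)
$v{\left(a \right)} = - 20 a$ ($v{\left(a \right)} = 4 \left(- 5 a + 0\right) = 4 \left(- 5 a\right) = - 20 a$)
$p{\left(m \right)} = \frac{20}{m}$ ($p{\left(m \right)} = \frac{\left(-20\right) \left(-1\right)}{m} = \frac{20}{m}$)
$\left(p{\left(b{\left(0,-3 \right)} \right)} + n\right)^{2} = \left(\frac{20}{\frac{1}{-4 + 0} \left(1 - 3\right)} + 16\right)^{2} = \left(\frac{20}{\frac{1}{-4} \left(-2\right)} + 16\right)^{2} = \left(\frac{20}{\left(- \frac{1}{4}\right) \left(-2\right)} + 16\right)^{2} = \left(20 \frac{1}{\frac{1}{2}} + 16\right)^{2} = \left(20 \cdot 2 + 16\right)^{2} = \left(40 + 16\right)^{2} = 56^{2} = 3136$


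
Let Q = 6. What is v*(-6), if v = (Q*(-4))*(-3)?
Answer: -432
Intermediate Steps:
v = 72 (v = (6*(-4))*(-3) = -24*(-3) = 72)
v*(-6) = 72*(-6) = -432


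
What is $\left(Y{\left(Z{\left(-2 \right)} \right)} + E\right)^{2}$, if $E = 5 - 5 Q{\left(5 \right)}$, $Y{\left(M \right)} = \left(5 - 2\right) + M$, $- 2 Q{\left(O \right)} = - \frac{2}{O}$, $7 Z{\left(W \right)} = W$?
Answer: $\frac{2209}{49} \approx 45.082$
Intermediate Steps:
$Z{\left(W \right)} = \frac{W}{7}$
$Q{\left(O \right)} = \frac{1}{O}$ ($Q{\left(O \right)} = - \frac{\left(-2\right) \frac{1}{O}}{2} = \frac{1}{O}$)
$Y{\left(M \right)} = 3 + M$
$E = 4$ ($E = 5 - \frac{5}{5} = 5 - 1 = 4$)
$\left(Y{\left(Z{\left(-2 \right)} \right)} + E\right)^{2} = \left(\left(3 + \frac{1}{7} \left(-2\right)\right) + 4\right)^{2} = \left(\left(3 - \frac{2}{7}\right) + 4\right)^{2} = \left(\frac{19}{7} + 4\right)^{2} = \left(\frac{47}{7}\right)^{2} = \frac{2209}{49}$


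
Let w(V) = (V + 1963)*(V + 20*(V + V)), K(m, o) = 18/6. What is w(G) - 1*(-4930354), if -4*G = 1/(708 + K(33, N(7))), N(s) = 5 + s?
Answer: 39878130857333/8088336 ≈ 4.9303e+6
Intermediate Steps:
K(m, o) = 3 (K(m, o) = 18*(⅙) = 3)
G = -1/2844 (G = -1/(4*(708 + 3)) = -¼/711 = -¼*1/711 = -1/2844 ≈ -0.00035162)
w(V) = 41*V*(1963 + V) (w(V) = (1963 + V)*(V + 20*(2*V)) = (1963 + V)*(V + 40*V) = (1963 + V)*(41*V) = 41*V*(1963 + V))
w(G) - 1*(-4930354) = 41*(-1/2844)*(1963 - 1/2844) - 1*(-4930354) = 41*(-1/2844)*(5582771/2844) + 4930354 = -228893611/8088336 + 4930354 = 39878130857333/8088336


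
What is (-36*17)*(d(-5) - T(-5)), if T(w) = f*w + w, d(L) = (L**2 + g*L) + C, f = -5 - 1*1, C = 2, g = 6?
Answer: 17136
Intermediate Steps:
f = -6 (f = -5 - 1 = -6)
d(L) = 2 + L**2 + 6*L (d(L) = (L**2 + 6*L) + 2 = 2 + L**2 + 6*L)
T(w) = -5*w (T(w) = -6*w + w = -5*w)
(-36*17)*(d(-5) - T(-5)) = (-36*17)*((2 + (-5)**2 + 6*(-5)) - (-5)*(-5)) = -612*((2 + 25 - 30) - 1*25) = -612*(-3 - 25) = -612*(-28) = 17136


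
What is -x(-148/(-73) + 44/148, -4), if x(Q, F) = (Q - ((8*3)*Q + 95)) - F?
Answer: 390208/2701 ≈ 144.47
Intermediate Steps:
x(Q, F) = -95 - F - 23*Q (x(Q, F) = (Q - (24*Q + 95)) - F = (Q - (95 + 24*Q)) - F = (Q + (-95 - 24*Q)) - F = (-95 - 23*Q) - F = -95 - F - 23*Q)
-x(-148/(-73) + 44/148, -4) = -(-95 - 1*(-4) - 23*(-148/(-73) + 44/148)) = -(-95 + 4 - 23*(-148*(-1/73) + 44*(1/148))) = -(-95 + 4 - 23*(148/73 + 11/37)) = -(-95 + 4 - 23*6279/2701) = -(-95 + 4 - 144417/2701) = -1*(-390208/2701) = 390208/2701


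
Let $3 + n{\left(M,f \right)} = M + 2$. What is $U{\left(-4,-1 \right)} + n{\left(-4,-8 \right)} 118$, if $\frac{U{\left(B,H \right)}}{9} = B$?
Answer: $-626$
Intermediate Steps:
$n{\left(M,f \right)} = -1 + M$ ($n{\left(M,f \right)} = -3 + \left(M + 2\right) = -3 + \left(2 + M\right) = -1 + M$)
$U{\left(B,H \right)} = 9 B$
$U{\left(-4,-1 \right)} + n{\left(-4,-8 \right)} 118 = 9 \left(-4\right) + \left(-1 - 4\right) 118 = -36 - 590 = -626$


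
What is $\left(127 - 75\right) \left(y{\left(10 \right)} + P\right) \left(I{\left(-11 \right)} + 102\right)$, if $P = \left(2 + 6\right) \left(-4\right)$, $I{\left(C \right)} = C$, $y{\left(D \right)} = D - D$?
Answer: $-151424$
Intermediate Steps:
$y{\left(D \right)} = 0$
$P = -32$ ($P = 8 \left(-4\right) = -32$)
$\left(127 - 75\right) \left(y{\left(10 \right)} + P\right) \left(I{\left(-11 \right)} + 102\right) = \left(127 - 75\right) \left(0 - 32\right) \left(-11 + 102\right) = 52 \left(\left(-32\right) 91\right) = 52 \left(-2912\right) = -151424$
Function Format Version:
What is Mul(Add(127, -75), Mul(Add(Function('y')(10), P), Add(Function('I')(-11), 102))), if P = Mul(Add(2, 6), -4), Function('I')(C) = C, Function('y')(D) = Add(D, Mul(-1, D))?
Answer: -151424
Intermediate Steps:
Function('y')(D) = 0
P = -32 (P = Mul(8, -4) = -32)
Mul(Add(127, -75), Mul(Add(Function('y')(10), P), Add(Function('I')(-11), 102))) = Mul(Add(127, -75), Mul(Add(0, -32), Add(-11, 102))) = Mul(52, Mul(-32, 91)) = Mul(52, -2912) = -151424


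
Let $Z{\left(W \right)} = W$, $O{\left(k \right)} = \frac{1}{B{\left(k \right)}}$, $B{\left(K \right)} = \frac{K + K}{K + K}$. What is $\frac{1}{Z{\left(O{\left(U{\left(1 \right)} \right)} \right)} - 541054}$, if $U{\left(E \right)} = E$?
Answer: $- \frac{1}{541053} \approx -1.8482 \cdot 10^{-6}$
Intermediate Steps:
$B{\left(K \right)} = 1$ ($B{\left(K \right)} = \frac{2 K}{2 K} = 2 K \frac{1}{2 K} = 1$)
$O{\left(k \right)} = 1$ ($O{\left(k \right)} = 1^{-1} = 1$)
$\frac{1}{Z{\left(O{\left(U{\left(1 \right)} \right)} \right)} - 541054} = \frac{1}{1 - 541054} = \frac{1}{-541053} = - \frac{1}{541053}$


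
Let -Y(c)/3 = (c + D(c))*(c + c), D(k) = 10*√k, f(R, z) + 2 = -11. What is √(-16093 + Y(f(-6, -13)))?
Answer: √(-17107 + 780*I*√13) ≈ 10.715 + 131.23*I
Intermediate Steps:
f(R, z) = -13 (f(R, z) = -2 - 11 = -13)
Y(c) = -6*c*(c + 10*√c) (Y(c) = -3*(c + 10*√c)*(c + c) = -3*(c + 10*√c)*2*c = -6*c*(c + 10*√c))
√(-16093 + Y(f(-6, -13))) = √(-16093 - 6*(-13)*(-13 + 10*√(-13))) = √(-16093 - 6*(-13)*(-13 + 10*(I*√13))) = √(-16093 - 6*(-13)*(-13 + 10*I*√13)) = √(-16093 + (-1014 + 780*I*√13)) = √(-17107 + 780*I*√13)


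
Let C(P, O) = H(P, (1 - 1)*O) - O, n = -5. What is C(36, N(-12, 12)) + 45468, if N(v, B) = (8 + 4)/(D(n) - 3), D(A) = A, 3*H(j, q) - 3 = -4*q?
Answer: 90941/2 ≈ 45471.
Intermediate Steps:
H(j, q) = 1 - 4*q/3 (H(j, q) = 1 + (-4*q)/3 = 1 - 4*q/3)
N(v, B) = -3/2 (N(v, B) = (8 + 4)/(-5 - 3) = 12/(-8) = 12*(-⅛) = -3/2)
C(P, O) = 1 - O (C(P, O) = (1 - 4*(1 - 1)*O/3) - O = (1 - 0*O) - O = (1 - 4/3*0) - O = (1 + 0) - O = 1 - O)
C(36, N(-12, 12)) + 45468 = (1 - 1*(-3/2)) + 45468 = (1 + 3/2) + 45468 = 5/2 + 45468 = 90941/2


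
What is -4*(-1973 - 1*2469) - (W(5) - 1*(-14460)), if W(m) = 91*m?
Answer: 2853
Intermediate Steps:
-4*(-1973 - 1*2469) - (W(5) - 1*(-14460)) = -4*(-1973 - 1*2469) - (91*5 - 1*(-14460)) = -4*(-1973 - 2469) - (455 + 14460) = -4*(-4442) - 1*14915 = 17768 - 14915 = 2853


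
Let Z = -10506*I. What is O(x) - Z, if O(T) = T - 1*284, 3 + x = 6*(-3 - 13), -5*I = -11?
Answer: 113651/5 ≈ 22730.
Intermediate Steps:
I = 11/5 (I = -⅕*(-11) = 11/5 ≈ 2.2000)
x = -99 (x = -3 + 6*(-3 - 13) = -3 + 6*(-16) = -3 - 96 = -99)
O(T) = -284 + T (O(T) = T - 284 = -284 + T)
Z = -115566/5 (Z = -10506*11/5 = -115566/5 ≈ -23113.)
O(x) - Z = (-284 - 99) - 1*(-115566/5) = -383 + 115566/5 = 113651/5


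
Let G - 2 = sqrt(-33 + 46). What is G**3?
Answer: (2 + sqrt(13))**3 ≈ 176.14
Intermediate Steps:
G = 2 + sqrt(13) (G = 2 + sqrt(-33 + 46) = 2 + sqrt(13) ≈ 5.6056)
G**3 = (2 + sqrt(13))**3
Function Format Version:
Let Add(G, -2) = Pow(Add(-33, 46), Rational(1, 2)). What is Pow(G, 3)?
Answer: Pow(Add(2, Pow(13, Rational(1, 2))), 3) ≈ 176.14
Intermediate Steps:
G = Add(2, Pow(13, Rational(1, 2))) (G = Add(2, Pow(Add(-33, 46), Rational(1, 2))) = Add(2, Pow(13, Rational(1, 2))) ≈ 5.6056)
Pow(G, 3) = Pow(Add(2, Pow(13, Rational(1, 2))), 3)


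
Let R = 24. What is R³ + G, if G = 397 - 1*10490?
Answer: 3731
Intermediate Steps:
G = -10093 (G = 397 - 10490 = -10093)
R³ + G = 24³ - 10093 = 13824 - 10093 = 3731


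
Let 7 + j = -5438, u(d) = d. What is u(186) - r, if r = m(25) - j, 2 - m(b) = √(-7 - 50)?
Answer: -5261 + I*√57 ≈ -5261.0 + 7.5498*I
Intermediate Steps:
m(b) = 2 - I*√57 (m(b) = 2 - √(-7 - 50) = 2 - √(-57) = 2 - I*√57)
j = -5445 (j = -7 - 5438 = -5445)
r = 5447 - I*√57 (r = (2 - I*√57) - 1*(-5445) = (2 - I*√57) + 5445 = 5447 - I*√57 ≈ 5447.0 - 7.5498*I)
u(186) - r = 186 - (5447 - I*√57) = 186 + (-5447 + I*√57) = -5261 + I*√57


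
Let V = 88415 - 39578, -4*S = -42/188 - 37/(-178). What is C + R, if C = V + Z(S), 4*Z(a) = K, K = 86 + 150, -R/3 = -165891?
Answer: 546569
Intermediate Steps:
R = 497673 (R = -3*(-165891) = 497673)
S = 65/16732 (S = -(-42/188 - 37/(-178))/4 = -(-42*1/188 - 37*(-1/178))/4 = -(-21/94 + 37/178)/4 = -¼*(-65/4183) = 65/16732 ≈ 0.0038848)
K = 236
V = 48837
Z(a) = 59 (Z(a) = (¼)*236 = 59)
C = 48896 (C = 48837 + 59 = 48896)
C + R = 48896 + 497673 = 546569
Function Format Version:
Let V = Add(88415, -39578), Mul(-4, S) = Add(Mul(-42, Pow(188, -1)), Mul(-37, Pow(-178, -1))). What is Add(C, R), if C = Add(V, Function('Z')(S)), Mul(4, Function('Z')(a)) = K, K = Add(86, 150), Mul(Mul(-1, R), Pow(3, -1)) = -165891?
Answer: 546569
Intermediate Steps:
R = 497673 (R = Mul(-3, -165891) = 497673)
S = Rational(65, 16732) (S = Mul(Rational(-1, 4), Add(Mul(-42, Pow(188, -1)), Mul(-37, Pow(-178, -1)))) = Mul(Rational(-1, 4), Add(Mul(-42, Rational(1, 188)), Mul(-37, Rational(-1, 178)))) = Mul(Rational(-1, 4), Add(Rational(-21, 94), Rational(37, 178))) = Mul(Rational(-1, 4), Rational(-65, 4183)) = Rational(65, 16732) ≈ 0.0038848)
K = 236
V = 48837
Function('Z')(a) = 59 (Function('Z')(a) = Mul(Rational(1, 4), 236) = 59)
C = 48896 (C = Add(48837, 59) = 48896)
Add(C, R) = Add(48896, 497673) = 546569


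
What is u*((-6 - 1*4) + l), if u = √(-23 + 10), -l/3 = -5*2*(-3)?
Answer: -100*I*√13 ≈ -360.56*I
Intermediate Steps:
l = -90 (l = -3*(-5*2)*(-3) = -(-30)*(-3) = -3*30 = -90)
u = I*√13 (u = √(-13) = I*√13 ≈ 3.6056*I)
u*((-6 - 1*4) + l) = (I*√13)*((-6 - 1*4) - 90) = (I*√13)*((-6 - 4) - 90) = (I*√13)*(-10 - 90) = (I*√13)*(-100) = -100*I*√13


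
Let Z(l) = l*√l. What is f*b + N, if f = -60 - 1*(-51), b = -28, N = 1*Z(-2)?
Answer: 252 - 2*I*√2 ≈ 252.0 - 2.8284*I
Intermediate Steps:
Z(l) = l^(3/2)
N = -2*I*√2 (N = 1*(-2)^(3/2) = 1*(-2*I*√2) = -2*I*√2 ≈ -2.8284*I)
f = -9 (f = -60 + 51 = -9)
f*b + N = -9*(-28) - 2*I*√2 = 252 - 2*I*√2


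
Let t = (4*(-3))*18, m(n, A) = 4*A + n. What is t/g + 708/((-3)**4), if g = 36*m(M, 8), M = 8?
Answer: 4639/540 ≈ 8.5907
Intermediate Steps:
m(n, A) = n + 4*A
g = 1440 (g = 36*(8 + 4*8) = 36*(8 + 32) = 36*40 = 1440)
t = -216 (t = -12*18 = -216)
t/g + 708/((-3)**4) = -216/1440 + 708/((-3)**4) = -216*1/1440 + 708/81 = -3/20 + 708*(1/81) = -3/20 + 236/27 = 4639/540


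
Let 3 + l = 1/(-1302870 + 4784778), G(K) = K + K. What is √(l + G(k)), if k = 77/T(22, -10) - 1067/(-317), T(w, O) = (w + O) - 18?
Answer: I*√742308423600799043/183960806 ≈ 4.6835*I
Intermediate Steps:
T(w, O) = -18 + O + w (T(w, O) = (O + w) - 18 = -18 + O + w)
k = -18007/1902 (k = 77/(-18 - 10 + 22) - 1067/(-317) = 77/(-6) - 1067*(-1/317) = 77*(-⅙) + 1067/317 = -77/6 + 1067/317 = -18007/1902 ≈ -9.4674)
G(K) = 2*K
l = -10445723/3481908 (l = -3 + 1/(-1302870 + 4784778) = -3 + 1/3481908 = -10445723/3481908 ≈ -3.0000)
√(l + G(k)) = √(-10445723/3481908 + 2*(-18007/1902)) = √(-10445723/3481908 - 18007/951) = √(-8070288881/367921612) = I*√742308423600799043/183960806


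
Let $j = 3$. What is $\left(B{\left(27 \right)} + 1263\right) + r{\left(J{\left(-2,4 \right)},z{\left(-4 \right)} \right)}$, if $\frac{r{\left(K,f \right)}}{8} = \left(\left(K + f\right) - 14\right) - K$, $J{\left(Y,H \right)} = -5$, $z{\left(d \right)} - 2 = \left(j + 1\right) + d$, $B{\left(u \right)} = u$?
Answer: $1194$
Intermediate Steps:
$z{\left(d \right)} = 6 + d$ ($z{\left(d \right)} = 2 + \left(\left(3 + 1\right) + d\right) = 2 + \left(4 + d\right) = 6 + d$)
$r{\left(K,f \right)} = -112 + 8 f$ ($r{\left(K,f \right)} = 8 \left(\left(\left(K + f\right) - 14\right) - K\right) = 8 \left(\left(-14 + K + f\right) - K\right) = 8 \left(-14 + f\right) = -112 + 8 f$)
$\left(B{\left(27 \right)} + 1263\right) + r{\left(J{\left(-2,4 \right)},z{\left(-4 \right)} \right)} = \left(27 + 1263\right) - \left(112 - 8 \left(6 - 4\right)\right) = 1290 + \left(-112 + 8 \cdot 2\right) = 1290 + \left(-112 + 16\right) = 1290 - 96 = 1194$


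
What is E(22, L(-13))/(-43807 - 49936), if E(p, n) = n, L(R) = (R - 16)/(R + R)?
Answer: -29/2437318 ≈ -1.1898e-5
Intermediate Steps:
L(R) = (-16 + R)/(2*R) (L(R) = (-16 + R)/((2*R)) = (-16 + R)*(1/(2*R)) = (-16 + R)/(2*R))
E(22, L(-13))/(-43807 - 49936) = ((½)*(-16 - 13)/(-13))/(-43807 - 49936) = ((½)*(-1/13)*(-29))/(-93743) = (29/26)*(-1/93743) = -29/2437318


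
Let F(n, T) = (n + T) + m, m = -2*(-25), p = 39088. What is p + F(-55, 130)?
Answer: 39213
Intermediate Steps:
m = 50
F(n, T) = 50 + T + n (F(n, T) = (n + T) + 50 = (T + n) + 50 = 50 + T + n)
p + F(-55, 130) = 39088 + (50 + 130 - 55) = 39088 + 125 = 39213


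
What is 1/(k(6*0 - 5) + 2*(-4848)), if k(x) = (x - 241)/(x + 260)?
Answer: -85/824242 ≈ -0.00010312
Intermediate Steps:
k(x) = (-241 + x)/(260 + x)
1/(k(6*0 - 5) + 2*(-4848)) = 1/((-241 + (6*0 - 5))/(260 + (6*0 - 5)) + 2*(-4848)) = 1/((-241 + (0 - 5))/(260 + (0 - 5)) - 9696) = 1/((-241 - 5)/(260 - 5) - 9696) = 1/(-246/255 - 9696) = 1/((1/255)*(-246) - 9696) = 1/(-82/85 - 9696) = 1/(-824242/85) = -85/824242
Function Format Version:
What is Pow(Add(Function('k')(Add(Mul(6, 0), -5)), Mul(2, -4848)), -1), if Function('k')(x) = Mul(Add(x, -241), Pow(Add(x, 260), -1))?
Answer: Rational(-85, 824242) ≈ -0.00010312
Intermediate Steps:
Function('k')(x) = Mul(Pow(Add(260, x), -1), Add(-241, x)) (Function('k')(x) = Mul(Add(-241, x), Pow(Add(260, x), -1)) = Mul(Pow(Add(260, x), -1), Add(-241, x)))
Pow(Add(Function('k')(Add(Mul(6, 0), -5)), Mul(2, -4848)), -1) = Pow(Add(Mul(Pow(Add(260, Add(Mul(6, 0), -5)), -1), Add(-241, Add(Mul(6, 0), -5))), Mul(2, -4848)), -1) = Pow(Add(Mul(Pow(Add(260, Add(0, -5)), -1), Add(-241, Add(0, -5))), -9696), -1) = Pow(Add(Mul(Pow(Add(260, -5), -1), Add(-241, -5)), -9696), -1) = Pow(Add(Mul(Pow(255, -1), -246), -9696), -1) = Pow(Add(Mul(Rational(1, 255), -246), -9696), -1) = Pow(Add(Rational(-82, 85), -9696), -1) = Pow(Rational(-824242, 85), -1) = Rational(-85, 824242)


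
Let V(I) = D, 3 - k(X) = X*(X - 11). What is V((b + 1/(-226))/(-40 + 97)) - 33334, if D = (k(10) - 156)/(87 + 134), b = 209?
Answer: -566689/17 ≈ -33335.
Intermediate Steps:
k(X) = 3 - X*(-11 + X) (k(X) = 3 - X*(X - 11) = 3 - X*(-11 + X))
D = -11/17 (D = ((3 - 1*10**2 + 11*10) - 156)/(87 + 134) = ((3 - 1*100 + 110) - 156)/221 = ((3 - 100 + 110) - 156)*(1/221) = (13 - 156)*(1/221) = -143*1/221 = -11/17 ≈ -0.64706)
V(I) = -11/17
V((b + 1/(-226))/(-40 + 97)) - 33334 = -11/17 - 33334 = -566689/17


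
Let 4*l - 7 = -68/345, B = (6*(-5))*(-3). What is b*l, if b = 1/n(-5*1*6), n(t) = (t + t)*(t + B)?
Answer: -2347/4968000 ≈ -0.00047242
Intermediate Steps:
B = 90 (B = -30*(-3) = 90)
l = 2347/1380 (l = 7/4 + (-68/345)/4 = 7/4 + (-68*1/345)/4 = 7/4 + (1/4)*(-68/345) = 7/4 - 17/345 = 2347/1380 ≈ 1.7007)
n(t) = 2*t*(90 + t) (n(t) = (t + t)*(t + 90) = (2*t)*(90 + t) = 2*t*(90 + t))
b = -1/3600 (b = 1/(2*(-5*1*6)*(90 - 5*1*6)) = 1/(2*(-5*6)*(90 - 5*6)) = 1/(2*(-30)*(90 - 30)) = 1/(2*(-30)*60) = 1/(-3600) = -1/3600 ≈ -0.00027778)
b*l = -1/3600*2347/1380 = -2347/4968000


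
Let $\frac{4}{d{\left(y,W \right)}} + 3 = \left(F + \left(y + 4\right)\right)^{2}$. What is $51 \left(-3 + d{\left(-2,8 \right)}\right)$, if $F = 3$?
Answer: $- \frac{1581}{11} \approx -143.73$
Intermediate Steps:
$d{\left(y,W \right)} = \frac{4}{-3 + \left(7 + y\right)^{2}}$ ($d{\left(y,W \right)} = \frac{4}{-3 + \left(3 + \left(y + 4\right)\right)^{2}} = \frac{4}{-3 + \left(3 + \left(4 + y\right)\right)^{2}} = \frac{4}{-3 + \left(7 + y\right)^{2}}$)
$51 \left(-3 + d{\left(-2,8 \right)}\right) = 51 \left(-3 + \frac{4}{-3 + \left(7 - 2\right)^{2}}\right) = 51 \left(-3 + \frac{4}{-3 + 5^{2}}\right) = 51 \left(-3 + \frac{4}{-3 + 25}\right) = 51 \left(-3 + \frac{4}{22}\right) = 51 \left(-3 + 4 \cdot \frac{1}{22}\right) = 51 \left(-3 + \frac{2}{11}\right) = 51 \left(- \frac{31}{11}\right) = - \frac{1581}{11}$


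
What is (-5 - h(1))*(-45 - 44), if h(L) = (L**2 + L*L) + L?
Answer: 712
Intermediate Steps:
h(L) = L + 2*L**2 (h(L) = (L**2 + L**2) + L = 2*L**2 + L = L + 2*L**2)
(-5 - h(1))*(-45 - 44) = (-5 - (1 + 2*1))*(-45 - 44) = (-5 - (1 + 2))*(-89) = (-5 - 3)*(-89) = -8*(-89) = 712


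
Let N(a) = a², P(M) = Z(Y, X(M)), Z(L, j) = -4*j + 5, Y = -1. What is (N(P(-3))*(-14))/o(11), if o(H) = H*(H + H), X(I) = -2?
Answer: -1183/121 ≈ -9.7769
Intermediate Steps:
o(H) = 2*H² (o(H) = H*(2*H) = 2*H²)
Z(L, j) = 5 - 4*j
P(M) = 13 (P(M) = 5 - 4*(-2) = 5 + 8 = 13)
(N(P(-3))*(-14))/o(11) = (13²*(-14))/((2*11²)) = (169*(-14))/((2*121)) = -2366/242 = -2366*1/242 = -1183/121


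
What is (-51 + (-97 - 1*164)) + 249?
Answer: -63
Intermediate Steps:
(-51 + (-97 - 1*164)) + 249 = (-51 + (-97 - 164)) + 249 = (-51 - 261) + 249 = -312 + 249 = -63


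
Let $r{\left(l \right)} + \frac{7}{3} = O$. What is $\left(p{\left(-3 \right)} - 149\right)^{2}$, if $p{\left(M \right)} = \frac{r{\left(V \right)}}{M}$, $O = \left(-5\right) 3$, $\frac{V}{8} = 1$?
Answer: $\frac{1661521}{81} \approx 20513.0$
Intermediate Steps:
$V = 8$ ($V = 8 \cdot 1 = 8$)
$O = -15$
$r{\left(l \right)} = - \frac{52}{3}$ ($r{\left(l \right)} = - \frac{7}{3} - 15 = - \frac{52}{3}$)
$p{\left(M \right)} = - \frac{52}{3 M}$
$\left(p{\left(-3 \right)} - 149\right)^{2} = \left(- \frac{52}{3 \left(-3\right)} - 149\right)^{2} = \left(\left(- \frac{52}{3}\right) \left(- \frac{1}{3}\right) - 149\right)^{2} = \left(\frac{52}{9} - 149\right)^{2} = \left(- \frac{1289}{9}\right)^{2} = \frac{1661521}{81}$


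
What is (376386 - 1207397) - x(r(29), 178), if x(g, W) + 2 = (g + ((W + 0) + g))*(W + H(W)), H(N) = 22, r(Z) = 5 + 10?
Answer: -872609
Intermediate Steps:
r(Z) = 15
x(g, W) = -2 + (22 + W)*(W + 2*g) (x(g, W) = -2 + (g + ((W + 0) + g))*(W + 22) = -2 + (g + (W + g))*(22 + W) = -2 + (W + 2*g)*(22 + W) = -2 + (22 + W)*(W + 2*g))
(376386 - 1207397) - x(r(29), 178) = (376386 - 1207397) - (-2 + 178**2 + 22*178 + 44*15 + 2*178*15) = -831011 - (-2 + 31684 + 3916 + 660 + 5340) = -831011 - 1*41598 = -831011 - 41598 = -872609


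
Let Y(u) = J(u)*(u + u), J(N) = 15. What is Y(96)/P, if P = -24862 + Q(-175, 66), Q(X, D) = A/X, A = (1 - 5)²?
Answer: -252000/2175433 ≈ -0.11584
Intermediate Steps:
A = 16 (A = (-4)² = 16)
Y(u) = 30*u (Y(u) = 15*(u + u) = 15*(2*u) = 30*u)
Q(X, D) = 16/X
P = -4350866/175 (P = -24862 + 16/(-175) = -24862 + 16*(-1/175) = -24862 - 16/175 = -4350866/175 ≈ -24862.)
Y(96)/P = (30*96)/(-4350866/175) = 2880*(-175/4350866) = -252000/2175433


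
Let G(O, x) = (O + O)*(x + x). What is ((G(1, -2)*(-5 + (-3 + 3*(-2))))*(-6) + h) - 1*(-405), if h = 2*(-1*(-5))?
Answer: -257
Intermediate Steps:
h = 10 (h = 2*5 = 10)
G(O, x) = 4*O*x (G(O, x) = (2*O)*(2*x) = 4*O*x)
((G(1, -2)*(-5 + (-3 + 3*(-2))))*(-6) + h) - 1*(-405) = (((4*1*(-2))*(-5 + (-3 + 3*(-2))))*(-6) + 10) - 1*(-405) = (-8*(-5 + (-3 - 6))*(-6) + 10) + 405 = (-8*(-5 - 9)*(-6) + 10) + 405 = (-8*(-14)*(-6) + 10) + 405 = (112*(-6) + 10) + 405 = (-672 + 10) + 405 = -662 + 405 = -257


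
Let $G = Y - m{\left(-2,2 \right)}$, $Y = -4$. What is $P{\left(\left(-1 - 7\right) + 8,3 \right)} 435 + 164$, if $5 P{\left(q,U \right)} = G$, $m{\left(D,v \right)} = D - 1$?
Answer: $77$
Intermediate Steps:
$m{\left(D,v \right)} = -1 + D$
$G = -1$ ($G = -4 - \left(-1 - 2\right) = -4 - -3 = -4 + 3 = -1$)
$P{\left(q,U \right)} = - \frac{1}{5}$ ($P{\left(q,U \right)} = \frac{1}{5} \left(-1\right) = - \frac{1}{5}$)
$P{\left(\left(-1 - 7\right) + 8,3 \right)} 435 + 164 = \left(- \frac{1}{5}\right) 435 + 164 = -87 + 164 = 77$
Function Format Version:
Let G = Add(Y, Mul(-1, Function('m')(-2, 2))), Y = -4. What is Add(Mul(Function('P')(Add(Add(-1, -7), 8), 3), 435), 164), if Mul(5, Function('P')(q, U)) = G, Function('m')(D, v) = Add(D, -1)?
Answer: 77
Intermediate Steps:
Function('m')(D, v) = Add(-1, D)
G = -1 (G = Add(-4, Mul(-1, Add(-1, -2))) = Add(-4, Mul(-1, -3)) = Add(-4, 3) = -1)
Function('P')(q, U) = Rational(-1, 5) (Function('P')(q, U) = Mul(Rational(1, 5), -1) = Rational(-1, 5))
Add(Mul(Function('P')(Add(Add(-1, -7), 8), 3), 435), 164) = Add(Mul(Rational(-1, 5), 435), 164) = Add(-87, 164) = 77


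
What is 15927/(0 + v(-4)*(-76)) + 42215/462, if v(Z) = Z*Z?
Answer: 21987583/280896 ≈ 78.277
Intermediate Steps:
v(Z) = Z²
15927/(0 + v(-4)*(-76)) + 42215/462 = 15927/(0 + (-4)²*(-76)) + 42215/462 = 15927/(0 + 16*(-76)) + 42215*(1/462) = 15927/(0 - 1216) + 42215/462 = 15927/(-1216) + 42215/462 = 15927*(-1/1216) + 42215/462 = -15927/1216 + 42215/462 = 21987583/280896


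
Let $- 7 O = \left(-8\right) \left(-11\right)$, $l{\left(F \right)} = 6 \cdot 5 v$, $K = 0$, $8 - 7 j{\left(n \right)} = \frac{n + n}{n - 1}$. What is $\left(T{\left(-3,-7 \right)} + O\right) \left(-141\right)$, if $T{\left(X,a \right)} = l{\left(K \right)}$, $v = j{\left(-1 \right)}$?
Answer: $- \frac{17202}{7} \approx -2457.4$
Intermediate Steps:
$j{\left(n \right)} = \frac{8}{7} - \frac{2 n}{7 \left(-1 + n\right)}$ ($j{\left(n \right)} = \frac{8}{7} - \frac{\left(n + n\right) \frac{1}{n - 1}}{7} = \frac{8}{7} - \frac{2 n \frac{1}{-1 + n}}{7} = \frac{8}{7} - \frac{2 n}{7 \left(-1 + n\right)}$)
$v = 1$ ($v = \frac{2 \left(-4 + 3 \left(-1\right)\right)}{7 \left(-1 - 1\right)} = \frac{2 \left(-4 - 3\right)}{7 \left(-2\right)} = \frac{2}{7} \left(- \frac{1}{2}\right) \left(-7\right) = 1$)
$l{\left(F \right)} = 30$ ($l{\left(F \right)} = 6 \cdot 5 \cdot 1 = 30 \cdot 1 = 30$)
$O = - \frac{88}{7}$ ($O = - \frac{\left(-8\right) \left(-11\right)}{7} = \left(- \frac{1}{7}\right) 88 = - \frac{88}{7} \approx -12.571$)
$T{\left(X,a \right)} = 30$
$\left(T{\left(-3,-7 \right)} + O\right) \left(-141\right) = \left(30 - \frac{88}{7}\right) \left(-141\right) = \frac{122}{7} \left(-141\right) = - \frac{17202}{7}$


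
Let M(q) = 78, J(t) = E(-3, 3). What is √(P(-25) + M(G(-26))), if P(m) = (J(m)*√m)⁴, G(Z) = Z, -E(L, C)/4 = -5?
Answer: √100000078 ≈ 10000.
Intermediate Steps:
E(L, C) = 20 (E(L, C) = -4*(-5) = 20)
J(t) = 20
P(m) = 160000*m² (P(m) = (20*√m)⁴ = 160000*m²)
√(P(-25) + M(G(-26))) = √(160000*(-25)² + 78) = √(160000*625 + 78) = √(100000000 + 78) = √100000078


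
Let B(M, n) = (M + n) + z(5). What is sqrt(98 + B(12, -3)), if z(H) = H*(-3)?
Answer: 2*sqrt(23) ≈ 9.5917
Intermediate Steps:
z(H) = -3*H
B(M, n) = -15 + M + n (B(M, n) = (M + n) - 3*5 = (M + n) - 15 = -15 + M + n)
sqrt(98 + B(12, -3)) = sqrt(98 + (-15 + 12 - 3)) = sqrt(98 - 6) = sqrt(92) = 2*sqrt(23)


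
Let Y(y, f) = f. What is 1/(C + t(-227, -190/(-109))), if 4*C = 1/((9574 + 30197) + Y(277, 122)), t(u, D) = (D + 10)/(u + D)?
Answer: -3917971316/204227607 ≈ -19.184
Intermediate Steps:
t(u, D) = (10 + D)/(D + u)
C = 1/159572 (C = 1/(4*((9574 + 30197) + 122)) = 1/(4*(39771 + 122)) = (¼)/39893 = (¼)*(1/39893) = 1/159572 ≈ 6.2668e-6)
1/(C + t(-227, -190/(-109))) = 1/(1/159572 + (10 - 190/(-109))/(-190/(-109) - 227)) = 1/(1/159572 + (10 - 190*(-1/109))/(-190*(-1/109) - 227)) = 1/(1/159572 + (10 + 190/109)/(190/109 - 227)) = 1/(1/159572 + (1280/109)/(-24553/109)) = 1/(1/159572 - 109/24553*1280/109) = 1/(1/159572 - 1280/24553) = 1/(-204227607/3917971316) = -3917971316/204227607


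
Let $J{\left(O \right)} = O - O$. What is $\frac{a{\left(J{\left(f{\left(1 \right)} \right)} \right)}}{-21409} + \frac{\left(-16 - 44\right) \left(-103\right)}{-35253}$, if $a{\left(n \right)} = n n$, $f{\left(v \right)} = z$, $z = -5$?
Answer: $- \frac{2060}{11751} \approx -0.1753$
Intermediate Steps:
$f{\left(v \right)} = -5$
$J{\left(O \right)} = 0$
$a{\left(n \right)} = n^{2}$
$\frac{a{\left(J{\left(f{\left(1 \right)} \right)} \right)}}{-21409} + \frac{\left(-16 - 44\right) \left(-103\right)}{-35253} = \frac{0^{2}}{-21409} + \frac{\left(-16 - 44\right) \left(-103\right)}{-35253} = 0 \left(- \frac{1}{21409}\right) + \left(-60\right) \left(-103\right) \left(- \frac{1}{35253}\right) = 0 + 6180 \left(- \frac{1}{35253}\right) = 0 - \frac{2060}{11751} = - \frac{2060}{11751}$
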